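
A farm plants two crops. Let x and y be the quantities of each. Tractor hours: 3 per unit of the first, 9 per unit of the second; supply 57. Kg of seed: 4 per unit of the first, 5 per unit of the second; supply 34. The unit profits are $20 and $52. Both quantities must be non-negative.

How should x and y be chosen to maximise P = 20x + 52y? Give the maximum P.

At the optimal vertex, 3x + 9y = 57 and 4x + 5y = 34.
Solving simultaneously gives x = 1, y = 6.

x = 1, y = 6, maximum P = 332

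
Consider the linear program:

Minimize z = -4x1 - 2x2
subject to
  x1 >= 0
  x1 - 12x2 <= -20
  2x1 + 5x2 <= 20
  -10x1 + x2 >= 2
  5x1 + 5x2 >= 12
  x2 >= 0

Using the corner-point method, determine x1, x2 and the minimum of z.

Feasible corners and z = -4x1 - 2x2:
  (0, 4) → z = -8
  (0, 12/5) → z = -24/5
  (5/26, 51/13) → z = -112/13
  (2/55, 26/11) → z = -268/55

At the optimal vertex, 2x1 + 5x2 = 20 and -10x1 + x2 = 2.
Solving simultaneously gives x1 = 5/26, x2 = 51/13.

x1 = 5/26, x2 = 51/13, minimum z = -112/13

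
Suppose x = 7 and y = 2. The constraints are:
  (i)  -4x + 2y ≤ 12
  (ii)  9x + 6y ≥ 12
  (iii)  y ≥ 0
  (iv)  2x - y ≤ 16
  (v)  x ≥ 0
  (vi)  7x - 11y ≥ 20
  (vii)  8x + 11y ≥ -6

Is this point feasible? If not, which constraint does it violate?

(i): -24 ≤ 12 ✓
(ii): 75 ≥ 12 ✓
(iii): 2 ≥ 0 ✓
(iv): 12 ≤ 16 ✓
(v): 7 ≥ 0 ✓
(vi): 27 ≥ 20 ✓
(vii): 78 ≥ -6 ✓

feasible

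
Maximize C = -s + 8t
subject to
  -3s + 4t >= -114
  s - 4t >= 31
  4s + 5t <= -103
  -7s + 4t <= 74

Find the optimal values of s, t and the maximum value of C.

Corner points and C = -s + 8t:
  (158/31, -765/31) → C = -6278/31
  (-47, -255/4) → C = -463
  (-257/21, -227/21) → C = -1559/21
  (-35/2, -97/8) → C = -159/2

s = -257/21, t = -227/21, maximum C = -1559/21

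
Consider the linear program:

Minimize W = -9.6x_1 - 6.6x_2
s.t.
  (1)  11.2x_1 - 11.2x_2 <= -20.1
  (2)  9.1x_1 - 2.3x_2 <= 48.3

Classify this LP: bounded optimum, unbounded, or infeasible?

unbounded

From the feasible point (58719/7616, 10341/1088), moving in the direction (2.3, 9.1) keeps every constraint satisfied while W decreases without bound.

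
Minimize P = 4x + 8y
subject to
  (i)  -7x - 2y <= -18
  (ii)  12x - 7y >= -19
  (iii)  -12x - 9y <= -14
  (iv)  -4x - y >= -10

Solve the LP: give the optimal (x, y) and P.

Extreme points and P = 4x + 8y:
  (88/73, 349/73) → P = 3144/73
  (2, 2) → P = 24
  (51/40, 49/10) → P = 443/10

x = 2, y = 2, minimum P = 24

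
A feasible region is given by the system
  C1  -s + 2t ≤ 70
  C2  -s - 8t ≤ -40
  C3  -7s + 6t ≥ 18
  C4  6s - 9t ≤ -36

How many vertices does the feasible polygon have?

4

The feasible vertices (each the meet of two boundaries and inside every other half-plane) are:
  (-48, 11)
  (48, 59)
  (24/19, 92/19)
  (2, 16/3)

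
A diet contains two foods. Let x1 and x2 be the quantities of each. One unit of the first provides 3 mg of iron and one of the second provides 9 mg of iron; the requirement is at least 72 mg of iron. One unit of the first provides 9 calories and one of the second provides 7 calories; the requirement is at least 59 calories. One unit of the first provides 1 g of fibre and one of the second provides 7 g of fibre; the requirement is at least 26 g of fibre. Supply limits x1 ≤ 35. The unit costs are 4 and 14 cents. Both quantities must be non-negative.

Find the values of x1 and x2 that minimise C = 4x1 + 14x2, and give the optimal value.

Corner points and C = 4x1 + 14x2:
  (0, 59/7) → C = 118
  (26, 0) → C = 104
  (35, 0) → C = 140
  (9/20, 157/20) → C = 1117/10
  (45/2, 1/2) → C = 97
The feasible region is unbounded (it extends along (0, 1)), but C strictly increases along every unbounded feasible direction, so there is no improving ray and the minimum is attained at a vertex.

The optimum lies where 3x1 + 9x2 = 72 and x1 + 7x2 = 26.
Solving simultaneously gives x1 = 45/2, x2 = 1/2.

x1 = 45/2, x2 = 1/2, minimum C = 97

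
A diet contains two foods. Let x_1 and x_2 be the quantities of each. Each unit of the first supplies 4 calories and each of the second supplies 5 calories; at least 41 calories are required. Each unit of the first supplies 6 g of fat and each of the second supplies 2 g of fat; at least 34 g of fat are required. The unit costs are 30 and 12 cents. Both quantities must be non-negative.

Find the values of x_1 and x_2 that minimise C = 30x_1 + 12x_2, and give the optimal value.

Vertices and C = 30x_1 + 12x_2:
  (0, 17) → C = 204
  (41/4, 0) → C = 615/2
  (4, 5) → C = 180
The feasible region is unbounded (it extends along (0, 1), (1, 0)), but C strictly increases along every unbounded feasible direction, so there is no improving ray and the minimum is attained at a vertex.

x_1 = 4, x_2 = 5, minimum C = 180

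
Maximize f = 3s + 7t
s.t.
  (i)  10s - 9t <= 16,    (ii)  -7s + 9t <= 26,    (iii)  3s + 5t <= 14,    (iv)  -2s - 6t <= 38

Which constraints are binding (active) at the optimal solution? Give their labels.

(ii) and (iii)

Extreme points and f = 3s + 7t:
  (206/77, 92/77) → f = 1262/77
  (-41/13, -206/39) → f = -1811/39
  (-2/31, 88/31) → f = 610/31
  (-83/10, -107/30) → f = -748/15

The maximum is at (-2/31, 88/31). Substituting into each constraint, equality holds for (ii) and (iii); the remaining constraints have slack.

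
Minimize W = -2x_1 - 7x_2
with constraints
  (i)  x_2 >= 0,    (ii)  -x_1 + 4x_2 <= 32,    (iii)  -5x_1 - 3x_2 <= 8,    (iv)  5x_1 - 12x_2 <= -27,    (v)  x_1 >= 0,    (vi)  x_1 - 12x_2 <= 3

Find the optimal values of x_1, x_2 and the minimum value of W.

x_1 = 69/2, x_2 = 133/8, minimum W = -1483/8

Extreme points and W = -2x_1 - 7x_2:
  (69/2, 133/8) → W = -1483/8
  (0, 8) → W = -56
  (0, 9/4) → W = -63/4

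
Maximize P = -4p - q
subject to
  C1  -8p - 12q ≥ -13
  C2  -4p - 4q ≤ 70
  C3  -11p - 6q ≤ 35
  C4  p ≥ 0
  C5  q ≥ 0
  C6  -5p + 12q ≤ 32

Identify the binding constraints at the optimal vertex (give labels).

C4 and C5

Vertices and P = -4p - q:
  (0, 13/12) → P = -13/12
  (13/8, 0) → P = -13/2
  (0, 0) → P = 0

The maximum is at (0, 0). Substituting into each constraint, equality holds for C4 and C5; the remaining constraints have slack.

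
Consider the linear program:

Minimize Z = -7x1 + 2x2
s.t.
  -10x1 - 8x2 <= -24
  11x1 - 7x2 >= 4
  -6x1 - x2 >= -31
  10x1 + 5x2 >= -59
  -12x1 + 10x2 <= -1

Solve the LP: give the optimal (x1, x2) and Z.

x1 = 112/19, x2 = -83/19, minimum Z = -50

Extreme points and Z = -7x1 + 2x2:
  (100/79, 112/79) → Z = -476/79
  (112/19, -83/19) → Z = -50
  (33/26, 37/26) → Z = -157/26
  (311/72, 61/12) → Z = -1445/72

The binding constraints are -10x1 - 8x2 = -24 and -6x1 - x2 = -31.
Solving simultaneously gives x1 = 112/19, x2 = -83/19.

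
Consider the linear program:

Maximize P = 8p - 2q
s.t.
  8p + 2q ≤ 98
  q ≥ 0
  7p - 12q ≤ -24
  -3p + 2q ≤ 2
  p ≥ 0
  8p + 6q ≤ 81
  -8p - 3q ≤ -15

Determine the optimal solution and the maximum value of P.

Extreme points and P = 8p - 2q:
  (12/11, 29/11) → P = 38/11
  (6, 11/2) → P = 37
  (75/17, 259/34) → P = 341/17

At the optimal vertex, 7p - 12q = -24 and 8p + 6q = 81.
Solving simultaneously gives p = 6, q = 11/2.

p = 6, q = 11/2, maximum P = 37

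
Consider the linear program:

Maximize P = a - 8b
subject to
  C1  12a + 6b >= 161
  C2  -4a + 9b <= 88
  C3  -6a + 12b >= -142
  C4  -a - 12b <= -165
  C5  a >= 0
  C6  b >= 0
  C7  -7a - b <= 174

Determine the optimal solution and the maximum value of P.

a = 307/7, b = 212/21, maximum P = -775/21

Corner points and P = a - 8b:
  (389, 548/3) → P = -3217/3
  (143/19, 748/57) → P = -5555/57
  (307/7, 212/21) → P = -775/21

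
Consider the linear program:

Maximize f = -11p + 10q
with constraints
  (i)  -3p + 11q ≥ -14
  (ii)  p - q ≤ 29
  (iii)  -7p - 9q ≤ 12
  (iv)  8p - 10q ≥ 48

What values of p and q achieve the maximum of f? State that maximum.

p = 194/29, q = 16/29, maximum f = -1974/29

Feasible corners and f = -11p + 10q:
  (305/8, 73/8) → f = -2625/8
  (194/29, 16/29) → f = -1974/29
  (121, 92) → f = -411

The binding constraints are -3p + 11q = -14 and 8p - 10q = 48.
Solving simultaneously gives p = 194/29, q = 16/29.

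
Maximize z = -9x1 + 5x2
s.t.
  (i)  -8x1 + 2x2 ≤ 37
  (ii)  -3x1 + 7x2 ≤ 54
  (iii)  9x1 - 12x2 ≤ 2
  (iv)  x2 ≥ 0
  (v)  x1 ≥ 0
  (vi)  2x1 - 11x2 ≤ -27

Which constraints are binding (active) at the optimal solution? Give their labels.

(ii) and (v)

Extreme points and z = -9x1 + 5x2:
  (662/27, 164/9) → z = -1166/9
  (0, 54/7) → z = 270/7
  (346/75, 247/75) → z = -1879/75
  (0, 27/11) → z = 135/11

The maximum is at (0, 54/7). Substituting into each constraint, equality holds for (ii) and (v); the remaining constraints have slack.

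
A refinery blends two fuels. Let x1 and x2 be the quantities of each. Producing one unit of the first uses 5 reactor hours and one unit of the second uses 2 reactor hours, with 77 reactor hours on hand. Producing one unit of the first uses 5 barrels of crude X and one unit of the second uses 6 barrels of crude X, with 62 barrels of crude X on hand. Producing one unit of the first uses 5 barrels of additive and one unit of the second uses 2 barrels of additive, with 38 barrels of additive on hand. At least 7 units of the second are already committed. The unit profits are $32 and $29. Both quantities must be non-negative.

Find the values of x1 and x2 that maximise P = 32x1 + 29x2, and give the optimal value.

Feasible corners and P = 32x1 + 29x2:
  (0, 31/3) → P = 899/3
  (0, 7) → P = 203
  (4, 7) → P = 331

At the optimal vertex, 5x1 + 6x2 = 62 and x2 = 7.
Solving simultaneously gives x1 = 4, x2 = 7.

x1 = 4, x2 = 7, maximum P = 331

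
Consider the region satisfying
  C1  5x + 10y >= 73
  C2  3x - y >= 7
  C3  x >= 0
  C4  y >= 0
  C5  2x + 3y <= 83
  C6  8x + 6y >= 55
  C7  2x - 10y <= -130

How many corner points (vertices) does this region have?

The feasible vertices (each the meet of two boundaries and inside every other half-plane) are:
  (104/11, 235/11)
  (50/7, 101/7)
  (220/13, 213/13)

3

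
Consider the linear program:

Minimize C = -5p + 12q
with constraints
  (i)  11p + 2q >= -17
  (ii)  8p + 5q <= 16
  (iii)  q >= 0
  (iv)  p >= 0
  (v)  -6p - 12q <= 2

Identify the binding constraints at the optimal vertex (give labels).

(ii) and (iii)

Feasible corners and C = -5p + 12q:
  (2, 0) → C = -10
  (0, 16/5) → C = 192/5
  (0, 0) → C = 0

The minimum is at (2, 0). Substituting into each constraint, equality holds for (ii) and (iii); the remaining constraints have slack.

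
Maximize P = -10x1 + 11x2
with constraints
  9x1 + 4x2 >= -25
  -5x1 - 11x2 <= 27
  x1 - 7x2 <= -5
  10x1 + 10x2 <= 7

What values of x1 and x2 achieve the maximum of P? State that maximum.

Vertices and P = -10x1 + 11x2:
  (-195/67, 20/67) → P = 2170/67
  (-139/25, 313/50) → P = 6223/50
  (-1/80, 57/80) → P = 637/80

x1 = -139/25, x2 = 313/50, maximum P = 6223/50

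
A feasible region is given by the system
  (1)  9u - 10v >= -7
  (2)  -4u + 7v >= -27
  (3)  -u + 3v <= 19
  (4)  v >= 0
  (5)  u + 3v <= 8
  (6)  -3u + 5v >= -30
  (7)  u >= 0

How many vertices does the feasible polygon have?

5

Pairwise boundary intersections that survive every other constraint:
  (59/37, 79/37)
  (0, 7/10)
  (27/4, 0)
  (137/19, 5/19)
  (0, 0)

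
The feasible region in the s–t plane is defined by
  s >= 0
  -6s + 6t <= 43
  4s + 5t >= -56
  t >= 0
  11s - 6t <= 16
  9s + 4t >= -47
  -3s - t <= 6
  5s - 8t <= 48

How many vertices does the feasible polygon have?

Pairwise boundary intersections that survive every other constraint:
  (0, 43/6)
  (0, 0)
  (59/5, 569/30)
  (16/11, 0)

4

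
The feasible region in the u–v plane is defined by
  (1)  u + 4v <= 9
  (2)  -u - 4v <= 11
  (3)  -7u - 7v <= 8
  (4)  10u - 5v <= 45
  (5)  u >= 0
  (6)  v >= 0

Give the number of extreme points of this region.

4

Of the 14 pairwise boundary intersections, those satisfying every inequality are:
  (5, 1)
  (0, 9/4)
  (9/2, 0)
  (0, 0)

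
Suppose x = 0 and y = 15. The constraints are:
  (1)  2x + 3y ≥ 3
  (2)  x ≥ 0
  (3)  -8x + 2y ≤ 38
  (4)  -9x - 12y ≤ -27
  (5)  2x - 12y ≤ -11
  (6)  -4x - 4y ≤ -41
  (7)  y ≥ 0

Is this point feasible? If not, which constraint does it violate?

(1): 45 ≥ 3 ✓
(2): 0 ≥ 0 ✓
(3): 30 ≤ 38 ✓
(4): -180 ≤ -27 ✓
(5): -180 ≤ -11 ✓
(6): -60 ≤ -41 ✓
(7): 15 ≥ 0 ✓

feasible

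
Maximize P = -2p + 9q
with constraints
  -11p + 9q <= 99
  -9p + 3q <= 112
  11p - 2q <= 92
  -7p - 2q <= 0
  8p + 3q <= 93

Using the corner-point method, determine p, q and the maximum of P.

Extreme points and P = -2p + 9q:
  (-198/85, 693/85) → P = 6633/85
  (36/7, 121/7) → P = 1017/7
  (46/9, -161/9) → P = -1541/9
  (66/7, 41/7) → P = 237/7

At the optimal vertex, -11p + 9q = 99 and 8p + 3q = 93.
Solving simultaneously gives p = 36/7, q = 121/7.

p = 36/7, q = 121/7, maximum P = 1017/7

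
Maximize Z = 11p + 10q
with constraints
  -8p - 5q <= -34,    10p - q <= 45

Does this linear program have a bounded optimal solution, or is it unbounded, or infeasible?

From the feasible point (259/58, -10/29), moving in the direction (-5, 8) keeps every constraint satisfied while Z increases without bound.

unbounded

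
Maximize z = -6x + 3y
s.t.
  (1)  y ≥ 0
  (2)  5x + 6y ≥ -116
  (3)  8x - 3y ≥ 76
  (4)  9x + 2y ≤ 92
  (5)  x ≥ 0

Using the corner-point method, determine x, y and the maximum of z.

x = 428/43, y = 52/43, maximum z = -2412/43

Vertices and z = -6x + 3y:
  (19/2, 0) → z = -57
  (92/9, 0) → z = -184/3
  (428/43, 52/43) → z = -2412/43

The optimum lies where 8x - 3y = 76 and 9x + 2y = 92.
Solving simultaneously gives x = 428/43, y = 52/43.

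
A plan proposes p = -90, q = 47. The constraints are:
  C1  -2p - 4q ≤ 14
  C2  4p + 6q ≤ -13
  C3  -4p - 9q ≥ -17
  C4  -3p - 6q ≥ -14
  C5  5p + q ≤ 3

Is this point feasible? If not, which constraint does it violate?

Constraint C3: -4p - 9q = -63, which is not ≥ -17. All other constraints are satisfied.

not feasible — violates C3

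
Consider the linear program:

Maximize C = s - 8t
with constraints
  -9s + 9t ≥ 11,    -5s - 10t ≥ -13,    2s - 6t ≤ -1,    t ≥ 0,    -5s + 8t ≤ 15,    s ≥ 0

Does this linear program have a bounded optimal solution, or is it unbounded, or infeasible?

bounded optimum

Corner points and C = s - 8t:
  (7/135, 172/135) → C = -1369/135
  (0, 11/9) → C = -88/9
  (0, 13/10) → C = -52/5
The feasible region has finitely many vertices and no improving ray; the maximum is -88/9 at (0, 11/9).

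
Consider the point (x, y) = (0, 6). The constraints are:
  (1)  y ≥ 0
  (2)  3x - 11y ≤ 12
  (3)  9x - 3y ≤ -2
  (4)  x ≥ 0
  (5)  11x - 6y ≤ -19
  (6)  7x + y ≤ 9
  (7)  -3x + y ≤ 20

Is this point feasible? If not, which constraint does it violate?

(1): 6 ≥ 0 ✓
(2): -66 ≤ 12 ✓
(3): -18 ≤ -2 ✓
(4): 0 ≥ 0 ✓
(5): -36 ≤ -19 ✓
(6): 6 ≤ 9 ✓
(7): 6 ≤ 20 ✓

feasible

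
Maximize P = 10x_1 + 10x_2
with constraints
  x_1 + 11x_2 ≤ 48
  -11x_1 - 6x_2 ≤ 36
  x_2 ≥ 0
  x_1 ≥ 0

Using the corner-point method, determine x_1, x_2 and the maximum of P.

Feasible corners and P = 10x_1 + 10x_2:
  (48, 0) → P = 480
  (0, 48/11) → P = 480/11
  (0, 0) → P = 0

The binding constraints are x_1 + 11x_2 = 48 and x_2 = 0.
Solving simultaneously gives x_1 = 48, x_2 = 0.

x_1 = 48, x_2 = 0, maximum P = 480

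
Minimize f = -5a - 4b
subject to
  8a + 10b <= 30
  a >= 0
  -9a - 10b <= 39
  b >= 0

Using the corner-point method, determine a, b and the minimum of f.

Vertices and f = -5a - 4b:
  (0, 3) → f = -12
  (15/4, 0) → f = -75/4
  (0, 0) → f = 0

a = 15/4, b = 0, minimum f = -75/4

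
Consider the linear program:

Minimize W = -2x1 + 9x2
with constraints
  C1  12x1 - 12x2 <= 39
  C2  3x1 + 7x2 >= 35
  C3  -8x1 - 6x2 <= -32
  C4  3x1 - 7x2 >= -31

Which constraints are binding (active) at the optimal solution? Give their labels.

C1 and C2

Feasible corners and W = -2x1 + 9x2:
  (231/40, 101/40) → W = 447/40
  (215/16, 163/16) → W = 1037/16
  (2/3, 33/7) → W = 863/21

The minimum is at (231/40, 101/40). Substituting into each constraint, equality holds for C1 and C2; the remaining constraints have slack.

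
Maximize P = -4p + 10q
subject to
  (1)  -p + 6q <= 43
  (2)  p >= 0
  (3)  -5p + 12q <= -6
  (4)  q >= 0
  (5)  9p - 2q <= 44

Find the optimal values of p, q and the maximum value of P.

Corner points and P = -4p + 10q:
  (6/5, 0) → P = -24/5
  (258/49, 83/49) → P = -202/49
  (44/9, 0) → P = -176/9

The optimum lies where -5p + 12q = -6 and 9p - 2q = 44.
Solving simultaneously gives p = 258/49, q = 83/49.

p = 258/49, q = 83/49, maximum P = -202/49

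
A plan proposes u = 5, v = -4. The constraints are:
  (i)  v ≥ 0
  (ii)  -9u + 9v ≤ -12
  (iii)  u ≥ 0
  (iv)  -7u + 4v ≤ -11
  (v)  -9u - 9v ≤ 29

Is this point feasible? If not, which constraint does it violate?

Constraint (i): v = -4, which is not ≥ 0. All other constraints are satisfied.

not feasible — violates (i)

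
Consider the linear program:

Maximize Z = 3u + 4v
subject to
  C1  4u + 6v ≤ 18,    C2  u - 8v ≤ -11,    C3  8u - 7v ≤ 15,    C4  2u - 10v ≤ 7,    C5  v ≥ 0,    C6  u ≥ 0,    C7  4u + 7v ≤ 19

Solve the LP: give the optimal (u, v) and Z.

u = 25/13, v = 21/13, maximum Z = 159/13

Feasible corners and Z = 3u + 4v:
  (0, 11/8) → Z = 11/2
  (25/13, 21/13) → Z = 159/13
  (0, 19/7) → Z = 76/7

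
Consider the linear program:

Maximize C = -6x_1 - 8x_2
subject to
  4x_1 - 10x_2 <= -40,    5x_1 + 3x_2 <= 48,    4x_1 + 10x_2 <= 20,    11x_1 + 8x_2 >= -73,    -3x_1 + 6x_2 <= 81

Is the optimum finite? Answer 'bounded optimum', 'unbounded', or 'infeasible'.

Corner points and C = -6x_1 - 8x_2:
  (-5/2, 3) → C = -9
  (-525/71, 74/71) → C = 2558/71
  (-445/39, 256/39) → C = 622/39
The feasible region has finitely many vertices and no improving ray; the maximum is 2558/71 at (-525/71, 74/71).

bounded optimum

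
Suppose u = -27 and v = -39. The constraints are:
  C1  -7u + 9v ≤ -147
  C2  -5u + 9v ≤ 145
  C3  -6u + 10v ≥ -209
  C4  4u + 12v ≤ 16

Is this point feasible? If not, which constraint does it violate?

Constraint C3: -6u + 10v = -228, which is not ≥ -209. All other constraints are satisfied.

not feasible — violates C3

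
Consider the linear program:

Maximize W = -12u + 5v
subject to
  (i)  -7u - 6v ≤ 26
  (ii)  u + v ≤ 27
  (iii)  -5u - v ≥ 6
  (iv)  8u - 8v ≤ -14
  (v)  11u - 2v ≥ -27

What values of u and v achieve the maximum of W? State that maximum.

Feasible corners and W = -12u + 5v:
  (-31/24, 11/24) → W = 427/24
  (-13/7, 23/7) → W = 271/7
  (-47/18, -31/36) → W = 973/36

The optimum lies where -5u - v = 6 and 11u - 2v = -27.
Solving simultaneously gives u = -13/7, v = 23/7.

u = -13/7, v = 23/7, maximum W = 271/7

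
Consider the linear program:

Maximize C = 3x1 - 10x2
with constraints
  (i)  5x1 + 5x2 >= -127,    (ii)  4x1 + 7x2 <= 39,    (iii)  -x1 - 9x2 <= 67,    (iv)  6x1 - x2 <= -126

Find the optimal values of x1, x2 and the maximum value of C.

Corner points and C = 3x1 - 10x2:
  (-1084/15, 703/15) → C = -10282/15
  (-757/35, -132/35) → C = -951/35
  (-843/46, 369/23) → C = -9909/46

At the optimal vertex, 5x1 + 5x2 = -127 and 6x1 - x2 = -126.
Solving simultaneously gives x1 = -757/35, x2 = -132/35.

x1 = -757/35, x2 = -132/35, maximum C = -951/35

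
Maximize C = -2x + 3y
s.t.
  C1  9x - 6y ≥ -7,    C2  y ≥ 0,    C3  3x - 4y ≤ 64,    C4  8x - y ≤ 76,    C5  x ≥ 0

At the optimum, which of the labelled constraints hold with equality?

C1 and C4

Corner points and C = -2x + 3y:
  (463/39, 740/39) → C = 1294/39
  (0, 7/6) → C = 7/2
  (19/2, 0) → C = -19
  (0, 0) → C = 0

The maximum is at (463/39, 740/39). Substituting into each constraint, equality holds for C1 and C4; the remaining constraints have slack.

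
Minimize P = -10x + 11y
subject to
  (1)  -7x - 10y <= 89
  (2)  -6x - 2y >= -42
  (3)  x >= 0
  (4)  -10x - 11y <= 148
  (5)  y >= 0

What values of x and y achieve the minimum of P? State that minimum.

x = 7, y = 0, minimum P = -70

Corner points and P = -10x + 11y:
  (0, 21) → P = 231
  (7, 0) → P = -70
  (0, 0) → P = 0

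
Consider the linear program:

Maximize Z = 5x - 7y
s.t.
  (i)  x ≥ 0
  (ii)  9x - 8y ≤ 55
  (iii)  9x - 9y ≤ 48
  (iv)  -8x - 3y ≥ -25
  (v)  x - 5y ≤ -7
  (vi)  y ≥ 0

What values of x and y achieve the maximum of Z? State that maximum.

Corner points and Z = 5x - 7y:
  (0, 25/3) → Z = -175/3
  (0, 7/5) → Z = -49/5
  (104/43, 81/43) → Z = -47/43

The optimum lies where -8x - 3y = -25 and x - 5y = -7.
Solving simultaneously gives x = 104/43, y = 81/43.

x = 104/43, y = 81/43, maximum Z = -47/43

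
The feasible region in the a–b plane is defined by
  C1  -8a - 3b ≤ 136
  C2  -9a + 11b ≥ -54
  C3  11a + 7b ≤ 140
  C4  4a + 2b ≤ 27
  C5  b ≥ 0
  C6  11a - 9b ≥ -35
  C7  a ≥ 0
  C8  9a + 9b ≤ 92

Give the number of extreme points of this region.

Of the 28 pairwise boundary intersections, those satisfying every inequality are:
  (405/62, 27/62)
  (6, 0)
  (59/18, 125/18)
  (0, 0)
  (0, 35/9)
  (57/20, 1327/180)

6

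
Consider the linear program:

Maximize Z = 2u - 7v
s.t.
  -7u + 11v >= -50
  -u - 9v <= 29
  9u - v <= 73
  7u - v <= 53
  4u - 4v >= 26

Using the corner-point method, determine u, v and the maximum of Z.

u = 43/8, v = -9/8, maximum Z = 149/8

Corner points and Z = 2u - 7v:
  (533/70, 3/10) → Z = 919/70
  (43/8, -9/8) → Z = 149/8
  (31/4, 5/4) → Z = 27/4

At the optimal vertex, -7u + 11v = -50 and 4u - 4v = 26.
Solving simultaneously gives u = 43/8, v = -9/8.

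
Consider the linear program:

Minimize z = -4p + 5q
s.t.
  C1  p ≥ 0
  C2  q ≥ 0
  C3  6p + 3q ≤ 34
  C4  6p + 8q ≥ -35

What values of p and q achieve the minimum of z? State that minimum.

p = 17/3, q = 0, minimum z = -68/3

Vertices and z = -4p + 5q:
  (0, 0) → z = 0
  (0, 34/3) → z = 170/3
  (17/3, 0) → z = -68/3

At the optimal vertex, q = 0 and 6p + 3q = 34.
Solving simultaneously gives p = 17/3, q = 0.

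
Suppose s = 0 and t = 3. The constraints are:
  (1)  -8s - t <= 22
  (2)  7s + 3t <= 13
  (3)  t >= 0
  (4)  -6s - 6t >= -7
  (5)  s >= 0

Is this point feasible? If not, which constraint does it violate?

not feasible — violates (4)

Constraint (4): -6s - 6t = -18, which is not ≥ -7. All other constraints are satisfied.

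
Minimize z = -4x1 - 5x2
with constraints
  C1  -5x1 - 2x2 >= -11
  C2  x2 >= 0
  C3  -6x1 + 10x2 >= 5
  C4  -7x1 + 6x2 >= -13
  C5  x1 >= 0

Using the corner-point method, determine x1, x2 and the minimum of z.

Extreme points and z = -4x1 - 5x2:
  (50/31, 91/62) → z = -855/62
  (0, 11/2) → z = -55/2
  (0, 1/2) → z = -5/2

The optimum lies where -5x1 - 2x2 = -11 and x1 = 0.
Solving simultaneously gives x1 = 0, x2 = 11/2.

x1 = 0, x2 = 11/2, minimum z = -55/2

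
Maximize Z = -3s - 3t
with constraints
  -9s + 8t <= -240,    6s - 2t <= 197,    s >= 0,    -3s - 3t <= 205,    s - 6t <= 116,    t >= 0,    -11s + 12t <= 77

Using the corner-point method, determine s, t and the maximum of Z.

s = 80/3, t = 0, maximum Z = -80

Corner points and Z = -3s - 3t:
  (548/15, 111/10) → Z = -1429/10
  (80/3, 0) → Z = -80
  (197/6, 0) → Z = -197/2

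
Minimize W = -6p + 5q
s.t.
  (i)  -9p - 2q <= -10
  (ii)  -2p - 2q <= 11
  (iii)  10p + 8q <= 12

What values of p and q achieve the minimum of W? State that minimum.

p = 28, q = -67/2, minimum W = -671/2

Vertices and W = -6p + 5q:
  (3, -17/2) → W = -121/2
  (14/13, 2/13) → W = -74/13
  (28, -67/2) → W = -671/2

The binding constraints are -2p - 2q = 11 and 10p + 8q = 12.
Solving simultaneously gives p = 28, q = -67/2.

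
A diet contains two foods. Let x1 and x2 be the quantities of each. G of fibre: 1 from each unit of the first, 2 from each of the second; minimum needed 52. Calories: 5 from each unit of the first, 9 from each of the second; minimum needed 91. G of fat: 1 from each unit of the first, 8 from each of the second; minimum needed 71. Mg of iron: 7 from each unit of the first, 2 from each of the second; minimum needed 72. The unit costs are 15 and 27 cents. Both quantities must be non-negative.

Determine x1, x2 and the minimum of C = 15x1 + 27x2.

Vertices and C = 15x1 + 27x2:
  (0, 36) → C = 972
  (71, 0) → C = 1065
  (137/3, 19/6) → C = 1541/2
  (10/3, 73/3) → C = 707
The feasible region is unbounded (it extends along (0, 1), (1, 0)), but C strictly increases along every unbounded feasible direction, so there is no improving ray and the minimum is attained at a vertex.

x1 = 10/3, x2 = 73/3, minimum C = 707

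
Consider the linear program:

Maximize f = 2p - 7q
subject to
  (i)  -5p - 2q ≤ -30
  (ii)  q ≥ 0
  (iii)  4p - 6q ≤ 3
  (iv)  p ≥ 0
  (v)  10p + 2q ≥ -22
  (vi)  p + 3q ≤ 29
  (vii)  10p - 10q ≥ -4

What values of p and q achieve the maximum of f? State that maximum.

The binding constraints are -5p - 2q = -30 and 4p - 6q = 3.
Solving simultaneously gives p = 93/19, q = 105/38.

p = 93/19, q = 105/38, maximum f = -363/38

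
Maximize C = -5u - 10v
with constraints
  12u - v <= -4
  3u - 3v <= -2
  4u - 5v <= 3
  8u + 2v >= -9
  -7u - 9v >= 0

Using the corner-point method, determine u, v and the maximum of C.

Extreme points and C = -5u - 10v:
  (-31/30, -11/30) → C = 53/6
  (-3/8, 7/24) → C = -25/24
  (-81/58, 63/58) → C = -225/58

u = -31/30, v = -11/30, maximum C = 53/6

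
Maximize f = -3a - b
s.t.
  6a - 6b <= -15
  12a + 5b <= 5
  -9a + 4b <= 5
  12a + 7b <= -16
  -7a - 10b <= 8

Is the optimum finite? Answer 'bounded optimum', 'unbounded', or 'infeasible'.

The boundaries 6a - 6b = -15 and 12a + 7b = -16 meet at (-67/38, 14/19), but that point violates -9a + 4b ≤ 5. Every candidate vertex is excluded by some other constraint, so the feasible region is empty.

infeasible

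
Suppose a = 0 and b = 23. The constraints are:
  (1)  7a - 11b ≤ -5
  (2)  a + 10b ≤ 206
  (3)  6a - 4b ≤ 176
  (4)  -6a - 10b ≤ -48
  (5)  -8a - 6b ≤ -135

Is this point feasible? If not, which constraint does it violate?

not feasible — violates (2)

Constraint (2): a + 10b = 230, which is not ≤ 206. All other constraints are satisfied.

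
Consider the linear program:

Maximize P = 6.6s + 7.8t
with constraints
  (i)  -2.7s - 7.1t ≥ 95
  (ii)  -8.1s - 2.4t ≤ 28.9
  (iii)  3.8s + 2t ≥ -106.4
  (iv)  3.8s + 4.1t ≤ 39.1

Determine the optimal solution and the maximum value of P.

s = 1803/43, t = -1261/43, maximum P = 48

Extreme points and P = 6.6s + 7.8t:
  (2281/5103, -2561/189) → P = -174764/1701
  (1803/43, -1261/43) → P = 48
  (4939/177, -37601/354) → P = -76031/118
The feasible region is unbounded (it extends along (10, -19), (41, -38)), but P strictly decreases along every unbounded feasible direction, so there is no improving ray and the maximum is attained at a vertex.

The binding constraints are -2.7s - 7.1t = 95 and 3.8s + 4.1t = 39.1.
Solving simultaneously gives s = 1803/43, t = -1261/43.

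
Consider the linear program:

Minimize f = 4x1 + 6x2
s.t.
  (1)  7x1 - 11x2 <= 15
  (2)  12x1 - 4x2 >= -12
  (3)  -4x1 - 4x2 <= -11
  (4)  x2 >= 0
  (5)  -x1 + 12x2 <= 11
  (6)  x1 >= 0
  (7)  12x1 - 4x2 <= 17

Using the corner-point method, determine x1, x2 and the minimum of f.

At the optimal vertex, -4x1 - 4x2 = -11 and 12x1 - 4x2 = 17.
Solving simultaneously gives x1 = 7/4, x2 = 1.

x1 = 7/4, x2 = 1, minimum f = 13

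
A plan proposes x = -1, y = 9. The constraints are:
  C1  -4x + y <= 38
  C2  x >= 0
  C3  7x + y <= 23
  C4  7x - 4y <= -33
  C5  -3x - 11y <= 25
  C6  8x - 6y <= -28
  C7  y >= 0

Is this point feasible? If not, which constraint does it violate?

not feasible — violates C2

Constraint C2: x = -1, which is not ≥ 0. All other constraints are satisfied.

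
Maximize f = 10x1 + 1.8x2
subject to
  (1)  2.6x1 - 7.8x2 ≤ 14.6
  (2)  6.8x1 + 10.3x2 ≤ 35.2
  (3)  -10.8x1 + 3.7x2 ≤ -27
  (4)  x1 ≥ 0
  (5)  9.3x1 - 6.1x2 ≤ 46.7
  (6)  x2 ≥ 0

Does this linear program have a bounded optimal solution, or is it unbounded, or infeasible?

Extreme points and f = 10x1 + 1.8x2:
  (20417/6820, 2457/1705) → f = 554651/17050
  (9939/1961, 140/1961) → f = 99642/1961
  (2.5, 0) → f = 25
  (467/93, 0) → f = 4670/93
The feasible region has finitely many vertices and no improving ray; the maximum is 99642/1961 at (9939/1961, 140/1961).

bounded optimum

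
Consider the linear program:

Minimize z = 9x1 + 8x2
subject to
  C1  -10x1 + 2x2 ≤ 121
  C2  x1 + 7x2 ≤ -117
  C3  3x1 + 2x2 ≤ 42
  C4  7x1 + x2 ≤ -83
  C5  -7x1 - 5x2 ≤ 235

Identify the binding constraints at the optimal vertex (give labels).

Corner points and z = 9x1 + 8x2:
  (-1081/72, -1049/72) → z = -18121/72
  (-1075/64, -1503/64) → z = -21699/64
  (-29/3, -46/3) → z = -629/3
  (-45/7, -38) → z = -2533/7

The minimum is at (-45/7, -38). Substituting into each constraint, equality holds for C4 and C5; the remaining constraints have slack.

C4 and C5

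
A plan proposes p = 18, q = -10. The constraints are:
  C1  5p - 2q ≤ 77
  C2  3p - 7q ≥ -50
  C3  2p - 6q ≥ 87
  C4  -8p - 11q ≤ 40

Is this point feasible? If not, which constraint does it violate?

Constraint C1: 5p - 2q = 110, which is not ≤ 77. All other constraints are satisfied.

not feasible — violates C1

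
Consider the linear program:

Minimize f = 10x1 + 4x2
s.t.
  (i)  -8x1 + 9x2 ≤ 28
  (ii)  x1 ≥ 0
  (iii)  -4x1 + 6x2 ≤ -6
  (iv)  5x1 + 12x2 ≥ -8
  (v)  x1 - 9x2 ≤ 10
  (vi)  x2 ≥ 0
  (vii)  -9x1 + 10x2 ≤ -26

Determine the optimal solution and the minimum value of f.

Vertices and f = 10x1 + 4x2:
  (48/7, 25/7) → f = 580/7
  (10, 0) → f = 100
  (26/9, 0) → f = 260/9
The feasible region is unbounded (it extends along (3, 2), (9, 1)), but f strictly increases along every unbounded feasible direction, so there is no improving ray and the minimum is attained at a vertex.

x1 = 26/9, x2 = 0, minimum f = 260/9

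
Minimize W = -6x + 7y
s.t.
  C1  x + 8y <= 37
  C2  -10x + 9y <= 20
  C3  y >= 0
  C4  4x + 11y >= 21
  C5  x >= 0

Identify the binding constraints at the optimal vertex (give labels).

C1 and C3

Feasible corners and W = -6x + 7y:
  (173/89, 390/89) → W = 1692/89
  (37, 0) → W = -222
  (0, 20/9) → W = 140/9
  (21/4, 0) → W = -63/2
  (0, 21/11) → W = 147/11

The minimum is at (37, 0). Substituting into each constraint, equality holds for C1 and C3; the remaining constraints have slack.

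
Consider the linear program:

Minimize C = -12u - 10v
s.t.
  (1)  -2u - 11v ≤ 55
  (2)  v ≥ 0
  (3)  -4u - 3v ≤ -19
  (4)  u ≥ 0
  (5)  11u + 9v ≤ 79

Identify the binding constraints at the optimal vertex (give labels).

Feasible corners and C = -12u - 10v:
  (19/4, 0) → C = -57
  (79/11, 0) → C = -948/11
  (0, 19/3) → C = -190/3
  (0, 79/9) → C = -790/9

The minimum is at (0, 79/9). Substituting into each constraint, equality holds for (4) and (5); the remaining constraints have slack.

(4) and (5)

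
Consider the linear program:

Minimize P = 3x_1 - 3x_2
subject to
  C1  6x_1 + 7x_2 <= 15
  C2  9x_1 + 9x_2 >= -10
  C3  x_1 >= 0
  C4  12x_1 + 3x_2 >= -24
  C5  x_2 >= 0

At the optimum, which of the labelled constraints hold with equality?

Corner points and P = 3x_1 - 3x_2:
  (0, 15/7) → P = -45/7
  (5/2, 0) → P = 15/2
  (0, 0) → P = 0

The minimum is at (0, 15/7). Substituting into each constraint, equality holds for C1 and C3; the remaining constraints have slack.

C1 and C3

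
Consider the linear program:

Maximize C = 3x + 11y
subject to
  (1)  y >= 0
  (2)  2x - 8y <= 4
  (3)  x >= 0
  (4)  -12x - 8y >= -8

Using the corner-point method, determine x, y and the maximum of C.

Corner points and C = 3x + 11y:
  (0, 0) → C = 0
  (2/3, 0) → C = 2
  (0, 1) → C = 11

At the optimal vertex, x = 0 and -12x - 8y = -8.
Solving simultaneously gives x = 0, y = 1.

x = 0, y = 1, maximum C = 11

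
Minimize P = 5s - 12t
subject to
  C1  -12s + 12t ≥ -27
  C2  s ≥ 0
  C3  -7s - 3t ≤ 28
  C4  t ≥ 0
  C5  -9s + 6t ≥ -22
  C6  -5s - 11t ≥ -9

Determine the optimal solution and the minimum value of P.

s = 0, t = 9/11, minimum P = -108/11

Extreme points and P = 5s - 12t:
  (0, 0) → P = 0
  (0, 9/11) → P = -108/11
  (9/5, 0) → P = 9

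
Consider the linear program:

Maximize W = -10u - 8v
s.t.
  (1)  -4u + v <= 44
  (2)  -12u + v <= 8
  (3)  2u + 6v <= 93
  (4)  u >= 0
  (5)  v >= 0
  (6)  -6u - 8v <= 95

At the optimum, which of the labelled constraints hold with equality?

Feasible corners and W = -10u - 8v:
  (45/74, 566/37) → W = -4753/37
  (0, 8) → W = -64
  (93/2, 0) → W = -465
  (0, 0) → W = 0

The maximum is at (0, 0). Substituting into each constraint, equality holds for (4) and (5); the remaining constraints have slack.

(4) and (5)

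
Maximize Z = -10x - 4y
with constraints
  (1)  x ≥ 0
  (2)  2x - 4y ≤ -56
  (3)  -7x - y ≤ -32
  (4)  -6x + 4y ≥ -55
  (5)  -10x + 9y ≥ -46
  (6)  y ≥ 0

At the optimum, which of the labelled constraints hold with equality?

Feasible corners and Z = -10x - 4y:
  (0, 32) → Z = -128
  (12/5, 76/5) → Z = -424/5
  (111/4, 223/8) → Z = -389
The feasible region is unbounded (it extends along (0, 1), (2, 3)), but Z strictly decreases along every unbounded feasible direction, so there is no improving ray and the maximum is attained at a vertex.

The maximum is at (12/5, 76/5). Substituting into each constraint, equality holds for (2) and (3); the remaining constraints have slack.

(2) and (3)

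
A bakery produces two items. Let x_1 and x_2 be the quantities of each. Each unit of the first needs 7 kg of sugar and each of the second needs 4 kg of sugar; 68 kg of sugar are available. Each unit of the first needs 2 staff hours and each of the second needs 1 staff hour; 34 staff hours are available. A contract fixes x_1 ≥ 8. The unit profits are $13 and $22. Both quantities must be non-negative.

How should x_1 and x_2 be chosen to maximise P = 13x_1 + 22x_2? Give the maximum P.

x_1 = 8, x_2 = 3, maximum P = 170

Vertices and P = 13x_1 + 22x_2:
  (68/7, 0) → P = 884/7
  (8, 0) → P = 104
  (8, 3) → P = 170

The binding constraints are 7x_1 + 4x_2 = 68 and x_1 = 8.
Solving simultaneously gives x_1 = 8, x_2 = 3.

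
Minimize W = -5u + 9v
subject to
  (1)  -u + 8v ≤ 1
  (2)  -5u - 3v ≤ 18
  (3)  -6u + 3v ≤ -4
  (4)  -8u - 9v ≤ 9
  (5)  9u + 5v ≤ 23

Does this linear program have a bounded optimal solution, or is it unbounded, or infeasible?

bounded optimum

Vertices and W = -5u + 9v:
  (7/9, 2/9) → W = -17/9
  (179/77, 32/77) → W = -607/77
  (3/26, -43/39) → W = -21/2
  (252/41, -265/41) → W = -3645/41
The feasible region has finitely many vertices and no improving ray; the minimum is -3645/41 at (252/41, -265/41).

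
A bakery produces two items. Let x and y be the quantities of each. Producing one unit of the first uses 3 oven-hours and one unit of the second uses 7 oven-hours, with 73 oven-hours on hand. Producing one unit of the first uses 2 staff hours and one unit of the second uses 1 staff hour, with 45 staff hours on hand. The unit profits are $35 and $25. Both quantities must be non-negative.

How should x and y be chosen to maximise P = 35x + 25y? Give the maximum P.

x = 22, y = 1, maximum P = 795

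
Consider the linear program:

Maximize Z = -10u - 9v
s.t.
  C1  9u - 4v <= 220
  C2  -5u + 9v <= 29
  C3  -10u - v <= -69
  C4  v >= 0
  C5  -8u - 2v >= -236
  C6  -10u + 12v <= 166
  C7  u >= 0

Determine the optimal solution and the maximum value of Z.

u = 69/10, v = 0, maximum Z = -69

The binding constraints are -10u - v = -69 and v = 0.
Solving simultaneously gives u = 69/10, v = 0.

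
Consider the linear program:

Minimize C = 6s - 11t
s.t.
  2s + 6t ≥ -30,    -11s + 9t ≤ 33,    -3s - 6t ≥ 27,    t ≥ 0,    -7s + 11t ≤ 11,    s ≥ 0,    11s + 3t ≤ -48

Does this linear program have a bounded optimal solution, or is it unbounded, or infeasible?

infeasible

The boundaries s = 0 and 11s + 3t = -48 meet at (0, -16), but that point violates 2s + 6t ≥ -30. Every candidate vertex is excluded by some other constraint, so the feasible region is empty.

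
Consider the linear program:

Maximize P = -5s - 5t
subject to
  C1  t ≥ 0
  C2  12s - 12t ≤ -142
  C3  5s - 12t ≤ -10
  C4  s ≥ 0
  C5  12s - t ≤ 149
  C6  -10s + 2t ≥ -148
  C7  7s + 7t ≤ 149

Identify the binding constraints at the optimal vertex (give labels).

Feasible corners and P = -5s - 5t:
  (0, 71/6) → P = -355/6
  (397/84, 1391/84) → P = -745/7
  (0, 149/7) → P = -745/7

The maximum is at (0, 71/6). Substituting into each constraint, equality holds for C2 and C4; the remaining constraints have slack.

C2 and C4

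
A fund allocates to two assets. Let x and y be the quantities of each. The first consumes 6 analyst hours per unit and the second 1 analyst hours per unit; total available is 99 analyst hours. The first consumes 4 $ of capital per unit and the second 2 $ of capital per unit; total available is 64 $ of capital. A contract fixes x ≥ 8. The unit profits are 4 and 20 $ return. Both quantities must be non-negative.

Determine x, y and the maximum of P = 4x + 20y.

x = 8, y = 16, maximum P = 352

Vertices and P = 4x + 20y:
  (16, 0) → P = 64
  (8, 0) → P = 32
  (8, 16) → P = 352

The optimum lies where 4x + 2y = 64 and x = 8.
Solving simultaneously gives x = 8, y = 16.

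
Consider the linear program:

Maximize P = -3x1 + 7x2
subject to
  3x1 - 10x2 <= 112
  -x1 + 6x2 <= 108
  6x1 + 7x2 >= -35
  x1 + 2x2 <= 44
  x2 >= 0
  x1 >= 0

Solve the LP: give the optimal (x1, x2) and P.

x1 = 0, x2 = 18, maximum P = 126

Extreme points and P = -3x1 + 7x2:
  (83/2, 5/4) → P = -463/4
  (112/3, 0) → P = -112
  (6, 19) → P = 115
  (0, 18) → P = 126
  (0, 0) → P = 0

At the optimal vertex, -x1 + 6x2 = 108 and x1 = 0.
Solving simultaneously gives x1 = 0, x2 = 18.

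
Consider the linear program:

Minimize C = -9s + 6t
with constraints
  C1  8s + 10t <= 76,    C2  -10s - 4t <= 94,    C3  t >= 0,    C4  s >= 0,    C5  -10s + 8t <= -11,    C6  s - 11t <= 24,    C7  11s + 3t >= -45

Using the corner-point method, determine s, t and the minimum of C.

s = 19/2, t = 0, minimum C = -171/2

Feasible corners and C = -9s + 6t:
  (19/2, 0) → C = -171/2
  (359/82, 168/41) → C = -1215/82
  (11/10, 0) → C = -99/10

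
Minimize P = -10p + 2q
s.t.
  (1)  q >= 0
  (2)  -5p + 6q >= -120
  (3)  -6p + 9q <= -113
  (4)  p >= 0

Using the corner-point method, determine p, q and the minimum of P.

Feasible corners and P = -10p + 2q:
  (24, 0) → P = -240
  (113/6, 0) → P = -565/3
  (134/3, 155/9) → P = -3710/9

p = 134/3, q = 155/9, minimum P = -3710/9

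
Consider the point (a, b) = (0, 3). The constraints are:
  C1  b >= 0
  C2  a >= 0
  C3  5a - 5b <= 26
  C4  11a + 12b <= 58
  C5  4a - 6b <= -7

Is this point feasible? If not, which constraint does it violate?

feasible

C1: 3 ≥ 0 ✓
C2: 0 ≥ 0 ✓
C3: -15 ≤ 26 ✓
C4: 36 ≤ 58 ✓
C5: -18 ≤ -7 ✓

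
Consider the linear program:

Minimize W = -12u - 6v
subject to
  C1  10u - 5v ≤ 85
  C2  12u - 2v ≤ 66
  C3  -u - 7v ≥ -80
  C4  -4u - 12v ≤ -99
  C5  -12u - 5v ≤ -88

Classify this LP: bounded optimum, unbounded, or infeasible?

bounded optimum

Feasible corners and W = -12u - 6v:
  (311/43, 447/43) → W = -6414/43
  (495/76, 231/38) → W = -2178/19
  (216/79, 872/79) → W = -7824/79
  (561/124, 209/31) → W = -2937/31
The feasible region has finitely many vertices and no improving ray; the minimum is -6414/43 at (311/43, 447/43).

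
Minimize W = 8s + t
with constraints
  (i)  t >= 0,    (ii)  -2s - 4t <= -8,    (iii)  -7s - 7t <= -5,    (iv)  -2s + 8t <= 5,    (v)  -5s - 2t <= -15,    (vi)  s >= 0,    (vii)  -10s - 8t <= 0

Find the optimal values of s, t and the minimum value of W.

Feasible corners and W = 8s + t:
  (4, 0) → W = 32
  (11/4, 5/8) → W = 181/8
  (5/2, 5/4) → W = 85/4
The feasible region is unbounded (it extends along (1, 0), (4, 1)), but W strictly increases along every unbounded feasible direction, so there is no improving ray and the minimum is attained at a vertex.

The optimum lies where -2s + 8t = 5 and -5s - 2t = -15.
Solving simultaneously gives s = 5/2, t = 5/4.

s = 5/2, t = 5/4, minimum W = 85/4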